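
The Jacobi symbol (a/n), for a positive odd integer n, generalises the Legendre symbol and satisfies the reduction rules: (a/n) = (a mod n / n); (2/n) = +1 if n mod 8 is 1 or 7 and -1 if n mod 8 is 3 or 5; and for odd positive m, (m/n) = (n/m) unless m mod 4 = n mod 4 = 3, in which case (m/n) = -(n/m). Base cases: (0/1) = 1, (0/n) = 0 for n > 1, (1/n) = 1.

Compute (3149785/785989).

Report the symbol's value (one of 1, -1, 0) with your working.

1

(3149785/785989): 3149785 mod 785989 = 5829, so (3149785/785989) = (5829/785989)
flip (5829/785989) -> (785989/5829): both odd, 5829 mod 4 = 1, 785989 mod 4 = 1, so the flip contributes +1; sign now +1
(785989/5829): 785989 mod 5829 = 4903, so (785989/5829) = (4903/5829)
flip (4903/5829) -> (5829/4903): both odd, 4903 mod 4 = 3, 5829 mod 4 = 1, so the flip contributes +1; sign now +1
(5829/4903): 5829 mod 4903 = 926, so (5829/4903) = (926/4903)
factor out 2^1: 926 = 2^1·463; with 4903 mod 8 = 7, (2/4903) = +1; sign now +1; continue with (463/4903)
flip (463/4903) -> (4903/463): both odd, 463 mod 4 = 3, 4903 mod 4 = 3, so the flip contributes -1; sign now -1
(4903/463): 4903 mod 463 = 273, so (4903/463) = (273/463)
flip (273/463) -> (463/273): both odd, 273 mod 4 = 1, 463 mod 4 = 3, so the flip contributes +1; sign now -1
(463/273): 463 mod 273 = 190, so (463/273) = (190/273)
factor out 2^1: 190 = 2^1·95; with 273 mod 8 = 1, (2/273) = +1; sign now -1; continue with (95/273)
flip (95/273) -> (273/95): both odd, 95 mod 4 = 3, 273 mod 4 = 1, so the flip contributes +1; sign now -1
(273/95): 273 mod 95 = 83, so (273/95) = (83/95)
flip (83/95) -> (95/83): both odd, 83 mod 4 = 3, 95 mod 4 = 3, so the flip contributes -1; sign now +1
(95/83): 95 mod 83 = 12, so (95/83) = (12/83)
factor out 2^2: 12 = 2^2·3; with 83 mod 8 = 3, (2/83) = -1; sign now +1; continue with (3/83)
flip (3/83) -> (83/3): both odd, 3 mod 4 = 3, 83 mod 4 = 3, so the flip contributes -1; sign now -1
(83/3): 83 mod 3 = 2, so (83/3) = (2/3)
factor out 2^1: 2 = 2^1·1; with 3 mod 8 = 3, (2/3) = -1; sign now +1; continue with (1/3)
reached (1/3) = 1, so the symbol is +1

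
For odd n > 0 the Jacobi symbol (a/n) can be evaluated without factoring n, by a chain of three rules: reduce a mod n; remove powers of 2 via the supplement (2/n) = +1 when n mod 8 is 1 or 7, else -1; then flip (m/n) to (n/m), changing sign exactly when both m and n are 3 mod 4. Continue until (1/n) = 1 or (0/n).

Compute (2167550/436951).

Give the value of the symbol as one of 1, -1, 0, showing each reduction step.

(2167550/436951) = (419746/436951)   [reduce mod 436951]
419746 = 2^1·209873; (2/436951) = +1 since 436951 mod 8 = 7, so (419746/436951) = (+1)^1·(209873/436951); sign now +1
reciprocity: (209873/436951) = +1·(436951/209873) since 209873 mod 4 = 1, 436951 mod 4 = 3; sign now +1
(436951/209873) = (17205/209873)   [reduce mod 209873]
reciprocity: (17205/209873) = +1·(209873/17205) since 17205 mod 4 = 1, 209873 mod 4 = 1; sign now +1
(209873/17205) = (3413/17205)   [reduce mod 17205]
reciprocity: (3413/17205) = +1·(17205/3413) since 3413 mod 4 = 1, 17205 mod 4 = 1; sign now +1
(17205/3413) = (140/3413)   [reduce mod 3413]
140 = 2^2·35; (2/3413) = -1 since 3413 mod 8 = 5, so (140/3413) = (-1)^2·(35/3413); sign now +1
reciprocity: (35/3413) = +1·(3413/35) since 35 mod 4 = 3, 3413 mod 4 = 1; sign now +1
(3413/35) = (18/35)   [reduce mod 35]
18 = 2^1·9; (2/35) = -1 since 35 mod 8 = 3, so (18/35) = (-1)^1·(9/35); sign now -1
reciprocity: (9/35) = +1·(35/9) since 9 mod 4 = 1, 35 mod 4 = 3; sign now -1
(35/9) = (8/9)   [reduce mod 9]
8 = 2^3·1; (2/9) = +1 since 9 mod 8 = 1, so (8/9) = (+1)^3·(1/9); sign now -1
(1/9) = 1; final value = sign = -1

-1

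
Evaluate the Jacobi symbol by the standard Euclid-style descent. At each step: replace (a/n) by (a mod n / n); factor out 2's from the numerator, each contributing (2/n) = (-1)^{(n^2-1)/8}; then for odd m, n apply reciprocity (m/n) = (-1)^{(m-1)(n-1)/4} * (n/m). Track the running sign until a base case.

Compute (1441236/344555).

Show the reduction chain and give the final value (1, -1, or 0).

1

(1441236/344555): 1441236 mod 344555 = 63016, so (1441236/344555) = (63016/344555)
factor out 2^3: 63016 = 2^3·7877; with 344555 mod 8 = 3, (2/344555) = -1; sign now -1; continue with (7877/344555)
flip (7877/344555) -> (344555/7877): both odd, 7877 mod 4 = 1, 344555 mod 4 = 3, so the flip contributes +1; sign now -1
(344555/7877): 344555 mod 7877 = 5844, so (344555/7877) = (5844/7877)
factor out 2^2: 5844 = 2^2·1461; with 7877 mod 8 = 5, (2/7877) = -1; sign now -1; continue with (1461/7877)
flip (1461/7877) -> (7877/1461): both odd, 1461 mod 4 = 1, 7877 mod 4 = 1, so the flip contributes +1; sign now -1
(7877/1461): 7877 mod 1461 = 572, so (7877/1461) = (572/1461)
factor out 2^2: 572 = 2^2·143; with 1461 mod 8 = 5, (2/1461) = -1; sign now -1; continue with (143/1461)
flip (143/1461) -> (1461/143): both odd, 143 mod 4 = 3, 1461 mod 4 = 1, so the flip contributes +1; sign now -1
(1461/143): 1461 mod 143 = 31, so (1461/143) = (31/143)
flip (31/143) -> (143/31): both odd, 31 mod 4 = 3, 143 mod 4 = 3, so the flip contributes -1; sign now +1
(143/31): 143 mod 31 = 19, so (143/31) = (19/31)
flip (19/31) -> (31/19): both odd, 19 mod 4 = 3, 31 mod 4 = 3, so the flip contributes -1; sign now -1
(31/19): 31 mod 19 = 12, so (31/19) = (12/19)
factor out 2^2: 12 = 2^2·3; with 19 mod 8 = 3, (2/19) = -1; sign now -1; continue with (3/19)
flip (3/19) -> (19/3): both odd, 3 mod 4 = 3, 19 mod 4 = 3, so the flip contributes -1; sign now +1
(19/3): 19 mod 3 = 1, so (19/3) = (1/3)
reached (1/3) = 1, so the symbol is +1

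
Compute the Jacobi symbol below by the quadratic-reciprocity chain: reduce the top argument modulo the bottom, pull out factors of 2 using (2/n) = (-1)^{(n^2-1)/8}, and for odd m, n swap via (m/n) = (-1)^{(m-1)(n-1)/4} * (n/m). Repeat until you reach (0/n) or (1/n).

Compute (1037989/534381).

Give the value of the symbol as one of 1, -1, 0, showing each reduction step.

(1037989/534381) = (503608/534381)   [reduce mod 534381]
503608 = 2^3·62951; (2/534381) = -1 since 534381 mod 8 = 5, so (503608/534381) = (-1)^3·(62951/534381); sign now -1
reciprocity: (62951/534381) = +1·(534381/62951) since 62951 mod 4 = 3, 534381 mod 4 = 1; sign now -1
(534381/62951) = (30773/62951)   [reduce mod 62951]
reciprocity: (30773/62951) = +1·(62951/30773) since 30773 mod 4 = 1, 62951 mod 4 = 3; sign now -1
(62951/30773) = (1405/30773)   [reduce mod 30773]
reciprocity: (1405/30773) = +1·(30773/1405) since 1405 mod 4 = 1, 30773 mod 4 = 1; sign now -1
(30773/1405) = (1268/1405)   [reduce mod 1405]
1268 = 2^2·317; (2/1405) = -1 since 1405 mod 8 = 5, so (1268/1405) = (-1)^2·(317/1405); sign now -1
reciprocity: (317/1405) = +1·(1405/317) since 317 mod 4 = 1, 1405 mod 4 = 1; sign now -1
(1405/317) = (137/317)   [reduce mod 317]
reciprocity: (137/317) = +1·(317/137) since 137 mod 4 = 1, 317 mod 4 = 1; sign now -1
(317/137) = (43/137)   [reduce mod 137]
reciprocity: (43/137) = +1·(137/43) since 43 mod 4 = 3, 137 mod 4 = 1; sign now -1
(137/43) = (8/43)   [reduce mod 43]
8 = 2^3·1; (2/43) = -1 since 43 mod 8 = 3, so (8/43) = (-1)^3·(1/43); sign now +1
(1/43) = 1; final value = sign = +1

1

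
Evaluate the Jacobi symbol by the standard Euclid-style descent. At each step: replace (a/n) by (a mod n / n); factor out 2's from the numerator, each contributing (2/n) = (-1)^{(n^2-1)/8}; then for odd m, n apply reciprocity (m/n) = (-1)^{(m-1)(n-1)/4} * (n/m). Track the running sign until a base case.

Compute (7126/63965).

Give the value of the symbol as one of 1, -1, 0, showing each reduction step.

7126 = 2^1·3563; (2/63965) = -1 since 63965 mod 8 = 5, so (7126/63965) = (-1)^1·(3563/63965); sign now -1
reciprocity: (3563/63965) = +1·(63965/3563) since 3563 mod 4 = 3, 63965 mod 4 = 1; sign now -1
(63965/3563) = (3394/3563)   [reduce mod 3563]
3394 = 2^1·1697; (2/3563) = -1 since 3563 mod 8 = 3, so (3394/3563) = (-1)^1·(1697/3563); sign now +1
reciprocity: (1697/3563) = +1·(3563/1697) since 1697 mod 4 = 1, 3563 mod 4 = 3; sign now +1
(3563/1697) = (169/1697)   [reduce mod 1697]
reciprocity: (169/1697) = +1·(1697/169) since 169 mod 4 = 1, 1697 mod 4 = 1; sign now +1
(1697/169) = (7/169)   [reduce mod 169]
reciprocity: (7/169) = +1·(169/7) since 7 mod 4 = 3, 169 mod 4 = 1; sign now +1
(169/7) = (1/7)   [reduce mod 7]
(1/7) = 1; final value = sign = +1

1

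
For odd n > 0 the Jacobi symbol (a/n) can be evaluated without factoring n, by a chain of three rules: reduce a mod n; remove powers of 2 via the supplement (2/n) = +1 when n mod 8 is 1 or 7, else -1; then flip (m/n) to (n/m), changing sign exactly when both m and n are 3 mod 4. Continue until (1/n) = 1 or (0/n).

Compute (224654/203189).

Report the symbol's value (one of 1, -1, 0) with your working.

1

(224654/203189) = (21465/203189)   [reduce mod 203189]
reciprocity: (21465/203189) = +1·(203189/21465) since 21465 mod 4 = 1, 203189 mod 4 = 1; sign now +1
(203189/21465) = (10004/21465)   [reduce mod 21465]
10004 = 2^2·2501; (2/21465) = +1 since 21465 mod 8 = 1, so (10004/21465) = (+1)^2·(2501/21465); sign now +1
reciprocity: (2501/21465) = +1·(21465/2501) since 2501 mod 4 = 1, 21465 mod 4 = 1; sign now +1
(21465/2501) = (1457/2501)   [reduce mod 2501]
reciprocity: (1457/2501) = +1·(2501/1457) since 1457 mod 4 = 1, 2501 mod 4 = 1; sign now +1
(2501/1457) = (1044/1457)   [reduce mod 1457]
1044 = 2^2·261; (2/1457) = +1 since 1457 mod 8 = 1, so (1044/1457) = (+1)^2·(261/1457); sign now +1
reciprocity: (261/1457) = +1·(1457/261) since 261 mod 4 = 1, 1457 mod 4 = 1; sign now +1
(1457/261) = (152/261)   [reduce mod 261]
152 = 2^3·19; (2/261) = -1 since 261 mod 8 = 5, so (152/261) = (-1)^3·(19/261); sign now -1
reciprocity: (19/261) = +1·(261/19) since 19 mod 4 = 3, 261 mod 4 = 1; sign now -1
(261/19) = (14/19)   [reduce mod 19]
14 = 2^1·7; (2/19) = -1 since 19 mod 8 = 3, so (14/19) = (-1)^1·(7/19); sign now +1
reciprocity: (7/19) = -1·(19/7) since 7 mod 4 = 3, 19 mod 4 = 3; sign now -1
(19/7) = (5/7)   [reduce mod 7]
reciprocity: (5/7) = +1·(7/5) since 5 mod 4 = 1, 7 mod 4 = 3; sign now -1
(7/5) = (2/5)   [reduce mod 5]
2 = 2^1·1; (2/5) = -1 since 5 mod 8 = 5, so (2/5) = (-1)^1·(1/5); sign now +1
(1/5) = 1; final value = sign = +1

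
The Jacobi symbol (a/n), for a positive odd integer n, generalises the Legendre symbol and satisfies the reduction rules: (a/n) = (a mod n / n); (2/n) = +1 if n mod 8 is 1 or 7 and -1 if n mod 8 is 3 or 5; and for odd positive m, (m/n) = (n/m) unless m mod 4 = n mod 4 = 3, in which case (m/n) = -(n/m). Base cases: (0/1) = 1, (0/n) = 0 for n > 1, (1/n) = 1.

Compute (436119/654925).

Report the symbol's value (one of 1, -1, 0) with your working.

1

flip (436119/654925) -> (654925/436119): both odd, 436119 mod 4 = 3, 654925 mod 4 = 1, so the flip contributes +1; sign now +1
(654925/436119): 654925 mod 436119 = 218806, so (654925/436119) = (218806/436119)
factor out 2^1: 218806 = 2^1·109403; with 436119 mod 8 = 7, (2/436119) = +1; sign now +1; continue with (109403/436119)
flip (109403/436119) -> (436119/109403): both odd, 109403 mod 4 = 3, 436119 mod 4 = 3, so the flip contributes -1; sign now -1
(436119/109403): 436119 mod 109403 = 107910, so (436119/109403) = (107910/109403)
factor out 2^1: 107910 = 2^1·53955; with 109403 mod 8 = 3, (2/109403) = -1; sign now +1; continue with (53955/109403)
flip (53955/109403) -> (109403/53955): both odd, 53955 mod 4 = 3, 109403 mod 4 = 3, so the flip contributes -1; sign now -1
(109403/53955): 109403 mod 53955 = 1493, so (109403/53955) = (1493/53955)
flip (1493/53955) -> (53955/1493): both odd, 1493 mod 4 = 1, 53955 mod 4 = 3, so the flip contributes +1; sign now -1
(53955/1493): 53955 mod 1493 = 207, so (53955/1493) = (207/1493)
flip (207/1493) -> (1493/207): both odd, 207 mod 4 = 3, 1493 mod 4 = 1, so the flip contributes +1; sign now -1
(1493/207): 1493 mod 207 = 44, so (1493/207) = (44/207)
factor out 2^2: 44 = 2^2·11; with 207 mod 8 = 7, (2/207) = +1; sign now -1; continue with (11/207)
flip (11/207) -> (207/11): both odd, 11 mod 4 = 3, 207 mod 4 = 3, so the flip contributes -1; sign now +1
(207/11): 207 mod 11 = 9, so (207/11) = (9/11)
flip (9/11) -> (11/9): both odd, 9 mod 4 = 1, 11 mod 4 = 3, so the flip contributes +1; sign now +1
(11/9): 11 mod 9 = 2, so (11/9) = (2/9)
factor out 2^1: 2 = 2^1·1; with 9 mod 8 = 1, (2/9) = +1; sign now +1; continue with (1/9)
reached (1/9) = 1, so the symbol is +1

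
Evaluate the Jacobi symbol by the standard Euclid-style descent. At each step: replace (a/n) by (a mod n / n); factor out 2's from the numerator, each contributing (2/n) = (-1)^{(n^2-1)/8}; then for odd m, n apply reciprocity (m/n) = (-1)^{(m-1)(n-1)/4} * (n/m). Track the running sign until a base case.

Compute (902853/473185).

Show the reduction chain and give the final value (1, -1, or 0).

(902853/473185): 902853 mod 473185 = 429668, so (902853/473185) = (429668/473185)
factor out 2^2: 429668 = 2^2·107417; with 473185 mod 8 = 1, (2/473185) = +1; sign now +1; continue with (107417/473185)
flip (107417/473185) -> (473185/107417): both odd, 107417 mod 4 = 1, 473185 mod 4 = 1, so the flip contributes +1; sign now +1
(473185/107417): 473185 mod 107417 = 43517, so (473185/107417) = (43517/107417)
flip (43517/107417) -> (107417/43517): both odd, 43517 mod 4 = 1, 107417 mod 4 = 1, so the flip contributes +1; sign now +1
(107417/43517): 107417 mod 43517 = 20383, so (107417/43517) = (20383/43517)
flip (20383/43517) -> (43517/20383): both odd, 20383 mod 4 = 3, 43517 mod 4 = 1, so the flip contributes +1; sign now +1
(43517/20383): 43517 mod 20383 = 2751, so (43517/20383) = (2751/20383)
flip (2751/20383) -> (20383/2751): both odd, 2751 mod 4 = 3, 20383 mod 4 = 3, so the flip contributes -1; sign now -1
(20383/2751): 20383 mod 2751 = 1126, so (20383/2751) = (1126/2751)
factor out 2^1: 1126 = 2^1·563; with 2751 mod 8 = 7, (2/2751) = +1; sign now -1; continue with (563/2751)
flip (563/2751) -> (2751/563): both odd, 563 mod 4 = 3, 2751 mod 4 = 3, so the flip contributes -1; sign now +1
(2751/563): 2751 mod 563 = 499, so (2751/563) = (499/563)
flip (499/563) -> (563/499): both odd, 499 mod 4 = 3, 563 mod 4 = 3, so the flip contributes -1; sign now -1
(563/499): 563 mod 499 = 64, so (563/499) = (64/499)
factor out 2^6: 64 = 2^6·1; with 499 mod 8 = 3, (2/499) = -1; sign now -1; continue with (1/499)
reached (1/499) = 1, so the symbol is -1

-1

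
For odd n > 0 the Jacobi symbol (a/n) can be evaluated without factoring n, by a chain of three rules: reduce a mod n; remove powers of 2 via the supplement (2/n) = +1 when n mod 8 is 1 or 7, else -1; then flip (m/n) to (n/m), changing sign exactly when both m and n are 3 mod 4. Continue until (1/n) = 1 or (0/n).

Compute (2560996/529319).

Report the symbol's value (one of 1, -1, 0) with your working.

(2560996/529319) = (443720/529319)   [reduce mod 529319]
443720 = 2^3·55465; (2/529319) = +1 since 529319 mod 8 = 7, so (443720/529319) = (+1)^3·(55465/529319); sign now +1
reciprocity: (55465/529319) = +1·(529319/55465) since 55465 mod 4 = 1, 529319 mod 4 = 3; sign now +1
(529319/55465) = (30134/55465)   [reduce mod 55465]
30134 = 2^1·15067; (2/55465) = +1 since 55465 mod 8 = 1, so (30134/55465) = (+1)^1·(15067/55465); sign now +1
reciprocity: (15067/55465) = +1·(55465/15067) since 15067 mod 4 = 3, 55465 mod 4 = 1; sign now +1
(55465/15067) = (10264/15067)   [reduce mod 15067]
10264 = 2^3·1283; (2/15067) = -1 since 15067 mod 8 = 3, so (10264/15067) = (-1)^3·(1283/15067); sign now -1
reciprocity: (1283/15067) = -1·(15067/1283) since 1283 mod 4 = 3, 15067 mod 4 = 3; sign now +1
(15067/1283) = (954/1283)   [reduce mod 1283]
954 = 2^1·477; (2/1283) = -1 since 1283 mod 8 = 3, so (954/1283) = (-1)^1·(477/1283); sign now -1
reciprocity: (477/1283) = +1·(1283/477) since 477 mod 4 = 1, 1283 mod 4 = 3; sign now -1
(1283/477) = (329/477)   [reduce mod 477]
reciprocity: (329/477) = +1·(477/329) since 329 mod 4 = 1, 477 mod 4 = 1; sign now -1
(477/329) = (148/329)   [reduce mod 329]
148 = 2^2·37; (2/329) = +1 since 329 mod 8 = 1, so (148/329) = (+1)^2·(37/329); sign now -1
reciprocity: (37/329) = +1·(329/37) since 37 mod 4 = 1, 329 mod 4 = 1; sign now -1
(329/37) = (33/37)   [reduce mod 37]
reciprocity: (33/37) = +1·(37/33) since 33 mod 4 = 1, 37 mod 4 = 1; sign now -1
(37/33) = (4/33)   [reduce mod 33]
4 = 2^2·1; (2/33) = +1 since 33 mod 8 = 1, so (4/33) = (+1)^2·(1/33); sign now -1
(1/33) = 1; final value = sign = -1

-1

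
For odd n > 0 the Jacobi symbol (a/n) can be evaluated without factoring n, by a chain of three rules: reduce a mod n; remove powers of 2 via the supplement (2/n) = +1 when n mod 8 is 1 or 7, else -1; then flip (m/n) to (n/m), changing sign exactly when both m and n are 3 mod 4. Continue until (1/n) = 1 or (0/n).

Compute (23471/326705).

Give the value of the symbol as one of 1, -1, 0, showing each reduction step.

1

flip (23471/326705) -> (326705/23471): both odd, 23471 mod 4 = 3, 326705 mod 4 = 1, so the flip contributes +1; sign now +1
(326705/23471): 326705 mod 23471 = 21582, so (326705/23471) = (21582/23471)
factor out 2^1: 21582 = 2^1·10791; with 23471 mod 8 = 7, (2/23471) = +1; sign now +1; continue with (10791/23471)
flip (10791/23471) -> (23471/10791): both odd, 10791 mod 4 = 3, 23471 mod 4 = 3, so the flip contributes -1; sign now -1
(23471/10791): 23471 mod 10791 = 1889, so (23471/10791) = (1889/10791)
flip (1889/10791) -> (10791/1889): both odd, 1889 mod 4 = 1, 10791 mod 4 = 3, so the flip contributes +1; sign now -1
(10791/1889): 10791 mod 1889 = 1346, so (10791/1889) = (1346/1889)
factor out 2^1: 1346 = 2^1·673; with 1889 mod 8 = 1, (2/1889) = +1; sign now -1; continue with (673/1889)
flip (673/1889) -> (1889/673): both odd, 673 mod 4 = 1, 1889 mod 4 = 1, so the flip contributes +1; sign now -1
(1889/673): 1889 mod 673 = 543, so (1889/673) = (543/673)
flip (543/673) -> (673/543): both odd, 543 mod 4 = 3, 673 mod 4 = 1, so the flip contributes +1; sign now -1
(673/543): 673 mod 543 = 130, so (673/543) = (130/543)
factor out 2^1: 130 = 2^1·65; with 543 mod 8 = 7, (2/543) = +1; sign now -1; continue with (65/543)
flip (65/543) -> (543/65): both odd, 65 mod 4 = 1, 543 mod 4 = 3, so the flip contributes +1; sign now -1
(543/65): 543 mod 65 = 23, so (543/65) = (23/65)
flip (23/65) -> (65/23): both odd, 23 mod 4 = 3, 65 mod 4 = 1, so the flip contributes +1; sign now -1
(65/23): 65 mod 23 = 19, so (65/23) = (19/23)
flip (19/23) -> (23/19): both odd, 19 mod 4 = 3, 23 mod 4 = 3, so the flip contributes -1; sign now +1
(23/19): 23 mod 19 = 4, so (23/19) = (4/19)
factor out 2^2: 4 = 2^2·1; with 19 mod 8 = 3, (2/19) = -1; sign now +1; continue with (1/19)
reached (1/19) = 1, so the symbol is +1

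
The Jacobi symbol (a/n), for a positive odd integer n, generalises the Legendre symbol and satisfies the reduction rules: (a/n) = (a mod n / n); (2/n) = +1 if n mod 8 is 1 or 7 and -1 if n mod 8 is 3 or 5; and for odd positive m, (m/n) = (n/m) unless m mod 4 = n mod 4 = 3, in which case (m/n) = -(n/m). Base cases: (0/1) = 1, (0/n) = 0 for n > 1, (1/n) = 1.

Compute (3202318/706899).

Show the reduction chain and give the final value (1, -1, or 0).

(3202318/706899) = (374722/706899)   [reduce mod 706899]
374722 = 2^1·187361; (2/706899) = -1 since 706899 mod 8 = 3, so (374722/706899) = (-1)^1·(187361/706899); sign now -1
reciprocity: (187361/706899) = +1·(706899/187361) since 187361 mod 4 = 1, 706899 mod 4 = 3; sign now -1
(706899/187361) = (144816/187361)   [reduce mod 187361]
144816 = 2^4·9051; (2/187361) = +1 since 187361 mod 8 = 1, so (144816/187361) = (+1)^4·(9051/187361); sign now -1
reciprocity: (9051/187361) = +1·(187361/9051) since 9051 mod 4 = 3, 187361 mod 4 = 1; sign now -1
(187361/9051) = (6341/9051)   [reduce mod 9051]
reciprocity: (6341/9051) = +1·(9051/6341) since 6341 mod 4 = 1, 9051 mod 4 = 3; sign now -1
(9051/6341) = (2710/6341)   [reduce mod 6341]
2710 = 2^1·1355; (2/6341) = -1 since 6341 mod 8 = 5, so (2710/6341) = (-1)^1·(1355/6341); sign now +1
reciprocity: (1355/6341) = +1·(6341/1355) since 1355 mod 4 = 3, 6341 mod 4 = 1; sign now +1
(6341/1355) = (921/1355)   [reduce mod 1355]
reciprocity: (921/1355) = +1·(1355/921) since 921 mod 4 = 1, 1355 mod 4 = 3; sign now +1
(1355/921) = (434/921)   [reduce mod 921]
434 = 2^1·217; (2/921) = +1 since 921 mod 8 = 1, so (434/921) = (+1)^1·(217/921); sign now +1
reciprocity: (217/921) = +1·(921/217) since 217 mod 4 = 1, 921 mod 4 = 1; sign now +1
(921/217) = (53/217)   [reduce mod 217]
reciprocity: (53/217) = +1·(217/53) since 53 mod 4 = 1, 217 mod 4 = 1; sign now +1
(217/53) = (5/53)   [reduce mod 53]
reciprocity: (5/53) = +1·(53/5) since 5 mod 4 = 1, 53 mod 4 = 1; sign now +1
(53/5) = (3/5)   [reduce mod 5]
reciprocity: (3/5) = +1·(5/3) since 3 mod 4 = 3, 5 mod 4 = 1; sign now +1
(5/3) = (2/3)   [reduce mod 3]
2 = 2^1·1; (2/3) = -1 since 3 mod 8 = 3, so (2/3) = (-1)^1·(1/3); sign now -1
(1/3) = 1; final value = sign = -1

-1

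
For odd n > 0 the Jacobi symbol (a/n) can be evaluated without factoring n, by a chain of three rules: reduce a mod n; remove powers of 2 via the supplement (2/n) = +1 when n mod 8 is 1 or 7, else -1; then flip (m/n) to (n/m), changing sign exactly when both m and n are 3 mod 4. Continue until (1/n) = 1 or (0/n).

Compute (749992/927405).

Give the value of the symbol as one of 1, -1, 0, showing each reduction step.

factor out 2^3: 749992 = 2^3·93749; with 927405 mod 8 = 5, (2/927405) = -1; sign now -1; continue with (93749/927405)
flip (93749/927405) -> (927405/93749): both odd, 93749 mod 4 = 1, 927405 mod 4 = 1, so the flip contributes +1; sign now -1
(927405/93749): 927405 mod 93749 = 83664, so (927405/93749) = (83664/93749)
factor out 2^4: 83664 = 2^4·5229; with 93749 mod 8 = 5, (2/93749) = -1; sign now -1; continue with (5229/93749)
flip (5229/93749) -> (93749/5229): both odd, 5229 mod 4 = 1, 93749 mod 4 = 1, so the flip contributes +1; sign now -1
(93749/5229): 93749 mod 5229 = 4856, so (93749/5229) = (4856/5229)
factor out 2^3: 4856 = 2^3·607; with 5229 mod 8 = 5, (2/5229) = -1; sign now +1; continue with (607/5229)
flip (607/5229) -> (5229/607): both odd, 607 mod 4 = 3, 5229 mod 4 = 1, so the flip contributes +1; sign now +1
(5229/607): 5229 mod 607 = 373, so (5229/607) = (373/607)
flip (373/607) -> (607/373): both odd, 373 mod 4 = 1, 607 mod 4 = 3, so the flip contributes +1; sign now +1
(607/373): 607 mod 373 = 234, so (607/373) = (234/373)
factor out 2^1: 234 = 2^1·117; with 373 mod 8 = 5, (2/373) = -1; sign now -1; continue with (117/373)
flip (117/373) -> (373/117): both odd, 117 mod 4 = 1, 373 mod 4 = 1, so the flip contributes +1; sign now -1
(373/117): 373 mod 117 = 22, so (373/117) = (22/117)
factor out 2^1: 22 = 2^1·11; with 117 mod 8 = 5, (2/117) = -1; sign now +1; continue with (11/117)
flip (11/117) -> (117/11): both odd, 11 mod 4 = 3, 117 mod 4 = 1, so the flip contributes +1; sign now +1
(117/11): 117 mod 11 = 7, so (117/11) = (7/11)
flip (7/11) -> (11/7): both odd, 7 mod 4 = 3, 11 mod 4 = 3, so the flip contributes -1; sign now -1
(11/7): 11 mod 7 = 4, so (11/7) = (4/7)
factor out 2^2: 4 = 2^2·1; with 7 mod 8 = 7, (2/7) = +1; sign now -1; continue with (1/7)
reached (1/7) = 1, so the symbol is -1

-1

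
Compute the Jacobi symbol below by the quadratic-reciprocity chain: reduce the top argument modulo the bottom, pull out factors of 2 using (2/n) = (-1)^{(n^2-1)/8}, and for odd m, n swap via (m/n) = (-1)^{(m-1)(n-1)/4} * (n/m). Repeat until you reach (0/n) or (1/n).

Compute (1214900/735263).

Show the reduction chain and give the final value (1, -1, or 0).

(1214900/735263) = (479637/735263)   [reduce mod 735263]
reciprocity: (479637/735263) = +1·(735263/479637) since 479637 mod 4 = 1, 735263 mod 4 = 3; sign now +1
(735263/479637) = (255626/479637)   [reduce mod 479637]
255626 = 2^1·127813; (2/479637) = -1 since 479637 mod 8 = 5, so (255626/479637) = (-1)^1·(127813/479637); sign now -1
reciprocity: (127813/479637) = +1·(479637/127813) since 127813 mod 4 = 1, 479637 mod 4 = 1; sign now -1
(479637/127813) = (96198/127813)   [reduce mod 127813]
96198 = 2^1·48099; (2/127813) = -1 since 127813 mod 8 = 5, so (96198/127813) = (-1)^1·(48099/127813); sign now +1
reciprocity: (48099/127813) = +1·(127813/48099) since 48099 mod 4 = 3, 127813 mod 4 = 1; sign now +1
(127813/48099) = (31615/48099)   [reduce mod 48099]
reciprocity: (31615/48099) = -1·(48099/31615) since 31615 mod 4 = 3, 48099 mod 4 = 3; sign now -1
(48099/31615) = (16484/31615)   [reduce mod 31615]
16484 = 2^2·4121; (2/31615) = +1 since 31615 mod 8 = 7, so (16484/31615) = (+1)^2·(4121/31615); sign now -1
reciprocity: (4121/31615) = +1·(31615/4121) since 4121 mod 4 = 1, 31615 mod 4 = 3; sign now -1
(31615/4121) = (2768/4121)   [reduce mod 4121]
2768 = 2^4·173; (2/4121) = +1 since 4121 mod 8 = 1, so (2768/4121) = (+1)^4·(173/4121); sign now -1
reciprocity: (173/4121) = +1·(4121/173) since 173 mod 4 = 1, 4121 mod 4 = 1; sign now -1
(4121/173) = (142/173)   [reduce mod 173]
142 = 2^1·71; (2/173) = -1 since 173 mod 8 = 5, so (142/173) = (-1)^1·(71/173); sign now +1
reciprocity: (71/173) = +1·(173/71) since 71 mod 4 = 3, 173 mod 4 = 1; sign now +1
(173/71) = (31/71)   [reduce mod 71]
reciprocity: (31/71) = -1·(71/31) since 31 mod 4 = 3, 71 mod 4 = 3; sign now -1
(71/31) = (9/31)   [reduce mod 31]
reciprocity: (9/31) = +1·(31/9) since 9 mod 4 = 1, 31 mod 4 = 3; sign now -1
(31/9) = (4/9)   [reduce mod 9]
4 = 2^2·1; (2/9) = +1 since 9 mod 8 = 1, so (4/9) = (+1)^2·(1/9); sign now -1
(1/9) = 1; final value = sign = -1

-1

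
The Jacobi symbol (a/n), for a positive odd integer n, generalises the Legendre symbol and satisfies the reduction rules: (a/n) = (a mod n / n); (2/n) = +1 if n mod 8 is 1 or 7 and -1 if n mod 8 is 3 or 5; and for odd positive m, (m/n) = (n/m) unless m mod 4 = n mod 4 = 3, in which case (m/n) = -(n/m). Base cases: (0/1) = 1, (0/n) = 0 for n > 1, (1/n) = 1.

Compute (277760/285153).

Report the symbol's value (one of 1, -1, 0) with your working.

1

factor out 2^8: 277760 = 2^8·1085; with 285153 mod 8 = 1, (2/285153) = +1; sign now +1; continue with (1085/285153)
flip (1085/285153) -> (285153/1085): both odd, 1085 mod 4 = 1, 285153 mod 4 = 1, so the flip contributes +1; sign now +1
(285153/1085): 285153 mod 1085 = 883, so (285153/1085) = (883/1085)
flip (883/1085) -> (1085/883): both odd, 883 mod 4 = 3, 1085 mod 4 = 1, so the flip contributes +1; sign now +1
(1085/883): 1085 mod 883 = 202, so (1085/883) = (202/883)
factor out 2^1: 202 = 2^1·101; with 883 mod 8 = 3, (2/883) = -1; sign now -1; continue with (101/883)
flip (101/883) -> (883/101): both odd, 101 mod 4 = 1, 883 mod 4 = 3, so the flip contributes +1; sign now -1
(883/101): 883 mod 101 = 75, so (883/101) = (75/101)
flip (75/101) -> (101/75): both odd, 75 mod 4 = 3, 101 mod 4 = 1, so the flip contributes +1; sign now -1
(101/75): 101 mod 75 = 26, so (101/75) = (26/75)
factor out 2^1: 26 = 2^1·13; with 75 mod 8 = 3, (2/75) = -1; sign now +1; continue with (13/75)
flip (13/75) -> (75/13): both odd, 13 mod 4 = 1, 75 mod 4 = 3, so the flip contributes +1; sign now +1
(75/13): 75 mod 13 = 10, so (75/13) = (10/13)
factor out 2^1: 10 = 2^1·5; with 13 mod 8 = 5, (2/13) = -1; sign now -1; continue with (5/13)
flip (5/13) -> (13/5): both odd, 5 mod 4 = 1, 13 mod 4 = 1, so the flip contributes +1; sign now -1
(13/5): 13 mod 5 = 3, so (13/5) = (3/5)
flip (3/5) -> (5/3): both odd, 3 mod 4 = 3, 5 mod 4 = 1, so the flip contributes +1; sign now -1
(5/3): 5 mod 3 = 2, so (5/3) = (2/3)
factor out 2^1: 2 = 2^1·1; with 3 mod 8 = 3, (2/3) = -1; sign now +1; continue with (1/3)
reached (1/3) = 1, so the symbol is +1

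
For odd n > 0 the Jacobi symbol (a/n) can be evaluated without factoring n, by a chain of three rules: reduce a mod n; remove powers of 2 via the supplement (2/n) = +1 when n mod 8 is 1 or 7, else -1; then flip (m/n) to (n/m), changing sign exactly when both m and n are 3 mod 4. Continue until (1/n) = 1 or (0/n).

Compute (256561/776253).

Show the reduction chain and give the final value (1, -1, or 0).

-1

flip (256561/776253) -> (776253/256561): both odd, 256561 mod 4 = 1, 776253 mod 4 = 1, so the flip contributes +1; sign now +1
(776253/256561): 776253 mod 256561 = 6570, so (776253/256561) = (6570/256561)
factor out 2^1: 6570 = 2^1·3285; with 256561 mod 8 = 1, (2/256561) = +1; sign now +1; continue with (3285/256561)
flip (3285/256561) -> (256561/3285): both odd, 3285 mod 4 = 1, 256561 mod 4 = 1, so the flip contributes +1; sign now +1
(256561/3285): 256561 mod 3285 = 331, so (256561/3285) = (331/3285)
flip (331/3285) -> (3285/331): both odd, 331 mod 4 = 3, 3285 mod 4 = 1, so the flip contributes +1; sign now +1
(3285/331): 3285 mod 331 = 306, so (3285/331) = (306/331)
factor out 2^1: 306 = 2^1·153; with 331 mod 8 = 3, (2/331) = -1; sign now -1; continue with (153/331)
flip (153/331) -> (331/153): both odd, 153 mod 4 = 1, 331 mod 4 = 3, so the flip contributes +1; sign now -1
(331/153): 331 mod 153 = 25, so (331/153) = (25/153)
flip (25/153) -> (153/25): both odd, 25 mod 4 = 1, 153 mod 4 = 1, so the flip contributes +1; sign now -1
(153/25): 153 mod 25 = 3, so (153/25) = (3/25)
flip (3/25) -> (25/3): both odd, 3 mod 4 = 3, 25 mod 4 = 1, so the flip contributes +1; sign now -1
(25/3): 25 mod 3 = 1, so (25/3) = (1/3)
reached (1/3) = 1, so the symbol is -1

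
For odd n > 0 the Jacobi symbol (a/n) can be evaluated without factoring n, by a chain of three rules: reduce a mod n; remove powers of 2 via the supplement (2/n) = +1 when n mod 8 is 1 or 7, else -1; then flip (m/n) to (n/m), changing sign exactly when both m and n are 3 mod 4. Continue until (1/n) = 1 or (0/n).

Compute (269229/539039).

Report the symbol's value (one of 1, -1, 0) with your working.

-1

flip (269229/539039) -> (539039/269229): both odd, 269229 mod 4 = 1, 539039 mod 4 = 3, so the flip contributes +1; sign now +1
(539039/269229): 539039 mod 269229 = 581, so (539039/269229) = (581/269229)
flip (581/269229) -> (269229/581): both odd, 581 mod 4 = 1, 269229 mod 4 = 1, so the flip contributes +1; sign now +1
(269229/581): 269229 mod 581 = 226, so (269229/581) = (226/581)
factor out 2^1: 226 = 2^1·113; with 581 mod 8 = 5, (2/581) = -1; sign now -1; continue with (113/581)
flip (113/581) -> (581/113): both odd, 113 mod 4 = 1, 581 mod 4 = 1, so the flip contributes +1; sign now -1
(581/113): 581 mod 113 = 16, so (581/113) = (16/113)
factor out 2^4: 16 = 2^4·1; with 113 mod 8 = 1, (2/113) = +1; sign now -1; continue with (1/113)
reached (1/113) = 1, so the symbol is -1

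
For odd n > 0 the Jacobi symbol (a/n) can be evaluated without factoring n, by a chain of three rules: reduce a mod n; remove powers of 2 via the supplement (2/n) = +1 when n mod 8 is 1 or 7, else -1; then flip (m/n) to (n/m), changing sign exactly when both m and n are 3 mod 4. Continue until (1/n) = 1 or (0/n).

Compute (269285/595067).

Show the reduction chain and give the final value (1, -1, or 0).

reciprocity: (269285/595067) = +1·(595067/269285) since 269285 mod 4 = 1, 595067 mod 4 = 3; sign now +1
(595067/269285) = (56497/269285)   [reduce mod 269285]
reciprocity: (56497/269285) = +1·(269285/56497) since 56497 mod 4 = 1, 269285 mod 4 = 1; sign now +1
(269285/56497) = (43297/56497)   [reduce mod 56497]
reciprocity: (43297/56497) = +1·(56497/43297) since 43297 mod 4 = 1, 56497 mod 4 = 1; sign now +1
(56497/43297) = (13200/43297)   [reduce mod 43297]
13200 = 2^4·825; (2/43297) = +1 since 43297 mod 8 = 1, so (13200/43297) = (+1)^4·(825/43297); sign now +1
reciprocity: (825/43297) = +1·(43297/825) since 825 mod 4 = 1, 43297 mod 4 = 1; sign now +1
(43297/825) = (397/825)   [reduce mod 825]
reciprocity: (397/825) = +1·(825/397) since 397 mod 4 = 1, 825 mod 4 = 1; sign now +1
(825/397) = (31/397)   [reduce mod 397]
reciprocity: (31/397) = +1·(397/31) since 31 mod 4 = 3, 397 mod 4 = 1; sign now +1
(397/31) = (25/31)   [reduce mod 31]
reciprocity: (25/31) = +1·(31/25) since 25 mod 4 = 1, 31 mod 4 = 3; sign now +1
(31/25) = (6/25)   [reduce mod 25]
6 = 2^1·3; (2/25) = +1 since 25 mod 8 = 1, so (6/25) = (+1)^1·(3/25); sign now +1
reciprocity: (3/25) = +1·(25/3) since 3 mod 4 = 3, 25 mod 4 = 1; sign now +1
(25/3) = (1/3)   [reduce mod 3]
(1/3) = 1; final value = sign = +1

1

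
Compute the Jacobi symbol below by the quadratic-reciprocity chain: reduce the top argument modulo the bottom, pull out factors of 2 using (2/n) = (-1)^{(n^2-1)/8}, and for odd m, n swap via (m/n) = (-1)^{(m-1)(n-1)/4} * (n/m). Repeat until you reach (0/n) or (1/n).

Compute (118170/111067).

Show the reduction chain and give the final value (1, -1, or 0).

-1

(118170/111067) = (7103/111067)   [reduce mod 111067]
reciprocity: (7103/111067) = -1·(111067/7103) since 7103 mod 4 = 3, 111067 mod 4 = 3; sign now -1
(111067/7103) = (4522/7103)   [reduce mod 7103]
4522 = 2^1·2261; (2/7103) = +1 since 7103 mod 8 = 7, so (4522/7103) = (+1)^1·(2261/7103); sign now -1
reciprocity: (2261/7103) = +1·(7103/2261) since 2261 mod 4 = 1, 7103 mod 4 = 3; sign now -1
(7103/2261) = (320/2261)   [reduce mod 2261]
320 = 2^6·5; (2/2261) = -1 since 2261 mod 8 = 5, so (320/2261) = (-1)^6·(5/2261); sign now -1
reciprocity: (5/2261) = +1·(2261/5) since 5 mod 4 = 1, 2261 mod 4 = 1; sign now -1
(2261/5) = (1/5)   [reduce mod 5]
(1/5) = 1; final value = sign = -1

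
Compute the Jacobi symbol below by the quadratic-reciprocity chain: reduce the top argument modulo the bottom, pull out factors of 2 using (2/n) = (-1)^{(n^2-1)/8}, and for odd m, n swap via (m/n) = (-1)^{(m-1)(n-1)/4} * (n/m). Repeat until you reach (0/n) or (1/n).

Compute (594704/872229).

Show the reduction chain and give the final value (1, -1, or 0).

factor out 2^4: 594704 = 2^4·37169; with 872229 mod 8 = 5, (2/872229) = -1; sign now +1; continue with (37169/872229)
flip (37169/872229) -> (872229/37169): both odd, 37169 mod 4 = 1, 872229 mod 4 = 1, so the flip contributes +1; sign now +1
(872229/37169): 872229 mod 37169 = 17342, so (872229/37169) = (17342/37169)
factor out 2^1: 17342 = 2^1·8671; with 37169 mod 8 = 1, (2/37169) = +1; sign now +1; continue with (8671/37169)
flip (8671/37169) -> (37169/8671): both odd, 8671 mod 4 = 3, 37169 mod 4 = 1, so the flip contributes +1; sign now +1
(37169/8671): 37169 mod 8671 = 2485, so (37169/8671) = (2485/8671)
flip (2485/8671) -> (8671/2485): both odd, 2485 mod 4 = 1, 8671 mod 4 = 3, so the flip contributes +1; sign now +1
(8671/2485): 8671 mod 2485 = 1216, so (8671/2485) = (1216/2485)
factor out 2^6: 1216 = 2^6·19; with 2485 mod 8 = 5, (2/2485) = -1; sign now +1; continue with (19/2485)
flip (19/2485) -> (2485/19): both odd, 19 mod 4 = 3, 2485 mod 4 = 1, so the flip contributes +1; sign now +1
(2485/19): 2485 mod 19 = 15, so (2485/19) = (15/19)
flip (15/19) -> (19/15): both odd, 15 mod 4 = 3, 19 mod 4 = 3, so the flip contributes -1; sign now -1
(19/15): 19 mod 15 = 4, so (19/15) = (4/15)
factor out 2^2: 4 = 2^2·1; with 15 mod 8 = 7, (2/15) = +1; sign now -1; continue with (1/15)
reached (1/15) = 1, so the symbol is -1

-1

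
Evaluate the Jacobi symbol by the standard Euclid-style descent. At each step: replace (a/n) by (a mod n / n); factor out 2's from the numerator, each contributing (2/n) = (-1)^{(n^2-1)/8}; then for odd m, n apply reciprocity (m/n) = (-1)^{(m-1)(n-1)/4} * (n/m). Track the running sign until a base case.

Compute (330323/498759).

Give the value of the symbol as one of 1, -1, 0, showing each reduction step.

1

reciprocity: (330323/498759) = -1·(498759/330323) since 330323 mod 4 = 3, 498759 mod 4 = 3; sign now -1
(498759/330323) = (168436/330323)   [reduce mod 330323]
168436 = 2^2·42109; (2/330323) = -1 since 330323 mod 8 = 3, so (168436/330323) = (-1)^2·(42109/330323); sign now -1
reciprocity: (42109/330323) = +1·(330323/42109) since 42109 mod 4 = 1, 330323 mod 4 = 3; sign now -1
(330323/42109) = (35560/42109)   [reduce mod 42109]
35560 = 2^3·4445; (2/42109) = -1 since 42109 mod 8 = 5, so (35560/42109) = (-1)^3·(4445/42109); sign now +1
reciprocity: (4445/42109) = +1·(42109/4445) since 4445 mod 4 = 1, 42109 mod 4 = 1; sign now +1
(42109/4445) = (2104/4445)   [reduce mod 4445]
2104 = 2^3·263; (2/4445) = -1 since 4445 mod 8 = 5, so (2104/4445) = (-1)^3·(263/4445); sign now -1
reciprocity: (263/4445) = +1·(4445/263) since 263 mod 4 = 3, 4445 mod 4 = 1; sign now -1
(4445/263) = (237/263)   [reduce mod 263]
reciprocity: (237/263) = +1·(263/237) since 237 mod 4 = 1, 263 mod 4 = 3; sign now -1
(263/237) = (26/237)   [reduce mod 237]
26 = 2^1·13; (2/237) = -1 since 237 mod 8 = 5, so (26/237) = (-1)^1·(13/237); sign now +1
reciprocity: (13/237) = +1·(237/13) since 13 mod 4 = 1, 237 mod 4 = 1; sign now +1
(237/13) = (3/13)   [reduce mod 13]
reciprocity: (3/13) = +1·(13/3) since 3 mod 4 = 3, 13 mod 4 = 1; sign now +1
(13/3) = (1/3)   [reduce mod 3]
(1/3) = 1; final value = sign = +1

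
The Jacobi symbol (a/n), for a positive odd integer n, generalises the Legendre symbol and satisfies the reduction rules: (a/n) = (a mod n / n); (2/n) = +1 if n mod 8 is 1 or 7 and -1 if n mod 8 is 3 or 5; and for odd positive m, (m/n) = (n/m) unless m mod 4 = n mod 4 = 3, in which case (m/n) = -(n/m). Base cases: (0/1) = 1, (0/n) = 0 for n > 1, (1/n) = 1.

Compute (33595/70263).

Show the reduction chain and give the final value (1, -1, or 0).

reciprocity: (33595/70263) = -1·(70263/33595) since 33595 mod 4 = 3, 70263 mod 4 = 3; sign now -1
(70263/33595) = (3073/33595)   [reduce mod 33595]
reciprocity: (3073/33595) = +1·(33595/3073) since 3073 mod 4 = 1, 33595 mod 4 = 3; sign now -1
(33595/3073) = (2865/3073)   [reduce mod 3073]
reciprocity: (2865/3073) = +1·(3073/2865) since 2865 mod 4 = 1, 3073 mod 4 = 1; sign now -1
(3073/2865) = (208/2865)   [reduce mod 2865]
208 = 2^4·13; (2/2865) = +1 since 2865 mod 8 = 1, so (208/2865) = (+1)^4·(13/2865); sign now -1
reciprocity: (13/2865) = +1·(2865/13) since 13 mod 4 = 1, 2865 mod 4 = 1; sign now -1
(2865/13) = (5/13)   [reduce mod 13]
reciprocity: (5/13) = +1·(13/5) since 5 mod 4 = 1, 13 mod 4 = 1; sign now -1
(13/5) = (3/5)   [reduce mod 5]
reciprocity: (3/5) = +1·(5/3) since 3 mod 4 = 3, 5 mod 4 = 1; sign now -1
(5/3) = (2/3)   [reduce mod 3]
2 = 2^1·1; (2/3) = -1 since 3 mod 8 = 3, so (2/3) = (-1)^1·(1/3); sign now +1
(1/3) = 1; final value = sign = +1

1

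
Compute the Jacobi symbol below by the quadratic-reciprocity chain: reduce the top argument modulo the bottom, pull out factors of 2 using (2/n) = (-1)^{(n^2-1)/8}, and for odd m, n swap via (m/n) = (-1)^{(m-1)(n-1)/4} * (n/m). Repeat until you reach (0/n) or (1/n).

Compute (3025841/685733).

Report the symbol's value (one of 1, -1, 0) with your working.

(3025841/685733): 3025841 mod 685733 = 282909, so (3025841/685733) = (282909/685733)
flip (282909/685733) -> (685733/282909): both odd, 282909 mod 4 = 1, 685733 mod 4 = 1, so the flip contributes +1; sign now +1
(685733/282909): 685733 mod 282909 = 119915, so (685733/282909) = (119915/282909)
flip (119915/282909) -> (282909/119915): both odd, 119915 mod 4 = 3, 282909 mod 4 = 1, so the flip contributes +1; sign now +1
(282909/119915): 282909 mod 119915 = 43079, so (282909/119915) = (43079/119915)
flip (43079/119915) -> (119915/43079): both odd, 43079 mod 4 = 3, 119915 mod 4 = 3, so the flip contributes -1; sign now -1
(119915/43079): 119915 mod 43079 = 33757, so (119915/43079) = (33757/43079)
flip (33757/43079) -> (43079/33757): both odd, 33757 mod 4 = 1, 43079 mod 4 = 3, so the flip contributes +1; sign now -1
(43079/33757): 43079 mod 33757 = 9322, so (43079/33757) = (9322/33757)
factor out 2^1: 9322 = 2^1·4661; with 33757 mod 8 = 5, (2/33757) = -1; sign now +1; continue with (4661/33757)
flip (4661/33757) -> (33757/4661): both odd, 4661 mod 4 = 1, 33757 mod 4 = 1, so the flip contributes +1; sign now +1
(33757/4661): 33757 mod 4661 = 1130, so (33757/4661) = (1130/4661)
factor out 2^1: 1130 = 2^1·565; with 4661 mod 8 = 5, (2/4661) = -1; sign now -1; continue with (565/4661)
flip (565/4661) -> (4661/565): both odd, 565 mod 4 = 1, 4661 mod 4 = 1, so the flip contributes +1; sign now -1
(4661/565): 4661 mod 565 = 141, so (4661/565) = (141/565)
flip (141/565) -> (565/141): both odd, 141 mod 4 = 1, 565 mod 4 = 1, so the flip contributes +1; sign now -1
(565/141): 565 mod 141 = 1, so (565/141) = (1/141)
reached (1/141) = 1, so the symbol is -1

-1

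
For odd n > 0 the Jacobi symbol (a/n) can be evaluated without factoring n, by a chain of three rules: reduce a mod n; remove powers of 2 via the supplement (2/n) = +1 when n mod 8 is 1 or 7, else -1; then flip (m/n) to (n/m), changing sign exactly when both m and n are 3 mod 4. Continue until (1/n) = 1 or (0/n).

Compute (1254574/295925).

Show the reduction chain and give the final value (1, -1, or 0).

(1254574/295925) = (70874/295925)   [reduce mod 295925]
70874 = 2^1·35437; (2/295925) = -1 since 295925 mod 8 = 5, so (70874/295925) = (-1)^1·(35437/295925); sign now -1
reciprocity: (35437/295925) = +1·(295925/35437) since 35437 mod 4 = 1, 295925 mod 4 = 1; sign now -1
(295925/35437) = (12429/35437)   [reduce mod 35437]
reciprocity: (12429/35437) = +1·(35437/12429) since 12429 mod 4 = 1, 35437 mod 4 = 1; sign now -1
(35437/12429) = (10579/12429)   [reduce mod 12429]
reciprocity: (10579/12429) = +1·(12429/10579) since 10579 mod 4 = 3, 12429 mod 4 = 1; sign now -1
(12429/10579) = (1850/10579)   [reduce mod 10579]
1850 = 2^1·925; (2/10579) = -1 since 10579 mod 8 = 3, so (1850/10579) = (-1)^1·(925/10579); sign now +1
reciprocity: (925/10579) = +1·(10579/925) since 925 mod 4 = 1, 10579 mod 4 = 3; sign now +1
(10579/925) = (404/925)   [reduce mod 925]
404 = 2^2·101; (2/925) = -1 since 925 mod 8 = 5, so (404/925) = (-1)^2·(101/925); sign now +1
reciprocity: (101/925) = +1·(925/101) since 101 mod 4 = 1, 925 mod 4 = 1; sign now +1
(925/101) = (16/101)   [reduce mod 101]
16 = 2^4·1; (2/101) = -1 since 101 mod 8 = 5, so (16/101) = (-1)^4·(1/101); sign now +1
(1/101) = 1; final value = sign = +1

1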